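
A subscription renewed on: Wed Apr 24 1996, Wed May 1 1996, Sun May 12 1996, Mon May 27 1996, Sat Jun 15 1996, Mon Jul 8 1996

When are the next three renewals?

Sun Aug 4 1996, Wed Sep 4 1996, Wed Oct 9 1996

Intervals are 7, 11, 15, 19, 23 days — an arithmetic progression with common difference 4.
Next gap: 27 days. Mon Jul 8 1996 + 27 days = Sun Aug 4 1996.
Next gap: 31 days. Sun Aug 4 1996 + 31 days = Wed Sep 4 1996.
Next gap: 35 days. Wed Sep 4 1996 + 35 days = Wed Oct 9 1996.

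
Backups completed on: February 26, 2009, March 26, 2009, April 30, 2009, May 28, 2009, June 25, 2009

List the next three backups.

These are Thursdays with 28, 35, 28, 28-day gaps.
Each is the final Thursday of its month — April 30, 2009 is past the 28th, so '4th Thursday' doesn't fit.
Last Thursday of July 2009: July 30, 2009.
Last Thursday of August 2009: August 27, 2009.
September 2009 ends with Thursday September 24, 2009.

July 30, 2009; August 27, 2009; September 24, 2009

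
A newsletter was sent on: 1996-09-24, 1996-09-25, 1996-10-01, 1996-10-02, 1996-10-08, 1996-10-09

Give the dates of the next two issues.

The gap pattern 1, 6, 1, 6, 1 repeats every 2 events.
These are the Tuesdays and Wednesdays of each week.
The following Tuesday is 1996-10-15.
Next Wednesday: 1996-10-16.

1996-10-15, 1996-10-16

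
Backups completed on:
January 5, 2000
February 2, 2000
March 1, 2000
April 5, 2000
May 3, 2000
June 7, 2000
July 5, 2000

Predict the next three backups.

August 2, 2000; September 6, 2000; October 4, 2000

All dates are Wednesdays, 28, 28, 35, 28, 35, 28 days apart.
Specifically, the 1st Wednesday of each month.
August 2000 — 1st Wednesday is August 2, 2000.
1st Wednesday of September 2000: September 6, 2000.
October 2000 — 1st Wednesday is October 4, 2000.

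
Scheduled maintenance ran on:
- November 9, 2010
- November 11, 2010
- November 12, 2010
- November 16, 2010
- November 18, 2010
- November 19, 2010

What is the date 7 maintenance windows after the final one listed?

The gap pattern 2, 1, 4, 2, 1 repeats every 3 events.
These are the Tuesdays, Thursdays and Fridays of each week.
Next Tuesday: November 23, 2010.
The following Thursday is November 25, 2010.
The following Friday is November 26, 2010.
The following Tuesday is November 30, 2010.
Next Thursday: December 2, 2010.
The following Friday is December 3, 2010.
Next Tuesday: December 7, 2010.

December 7, 2010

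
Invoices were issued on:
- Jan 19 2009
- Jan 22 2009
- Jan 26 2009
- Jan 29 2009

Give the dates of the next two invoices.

Feb 2 2009, Feb 5 2009

The gap pattern 3, 4, 3 repeats every 2 events.
These are the Mondays and Thursdays of each week.
The following Monday is Feb 2 2009.
Next Thursday: Feb 5 2009.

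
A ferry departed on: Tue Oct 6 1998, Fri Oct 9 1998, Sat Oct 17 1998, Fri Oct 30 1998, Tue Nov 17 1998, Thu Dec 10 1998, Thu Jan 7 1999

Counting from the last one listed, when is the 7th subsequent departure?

Thu Dec 9 1999

The spacing grows by 5 each time: 3, 8, 13, 18, 23, 28 days.
Next gap: 33 days. Thu Jan 7 1999 + 33 days = Tue Feb 9 1999.
Next gap: 38 days. Tue Feb 9 1999 + 38 days = Fri Mar 19 1999.
Next gap: 43 days. Fri Mar 19 1999 + 43 days = Sat May 1 1999.
Next gap: 48 days. Sat May 1 1999 + 48 days = Fri Jun 18 1999.
Next gap: 53 days. Fri Jun 18 1999 + 53 days = Tue Aug 10 1999.
Next gap: 58 days. Tue Aug 10 1999 + 58 days = Thu Oct 7 1999.
Next gap: 63 days. Thu Oct 7 1999 + 63 days = Thu Dec 9 1999.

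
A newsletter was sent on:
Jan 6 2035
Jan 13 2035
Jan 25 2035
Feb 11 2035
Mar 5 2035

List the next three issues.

Apr 1 2035, May 3 2035, Jun 9 2035

Gaps: 7, 12, 17, 22 days — each gap is 5 larger than the previous one.
Next gap: 27 days. Mar 5 2035 + 27 days = Apr 1 2035.
Next gap: 32 days. Apr 1 2035 + 32 days = May 3 2035.
Next gap: 37 days. May 3 2035 + 37 days = Jun 9 2035.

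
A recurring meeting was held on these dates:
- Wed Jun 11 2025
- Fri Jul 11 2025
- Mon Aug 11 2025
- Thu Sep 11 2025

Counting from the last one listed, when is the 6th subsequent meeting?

Each date is the 11th; the gaps (30, 31, 31) track the month lengths.
The rule is the 11th of each month.
Next: October 2025 → Sat Oct 11 2025.
Next: November 2025 → Tue Nov 11 2025.
December 2025: Thu Dec 11 2025.
January 2026: Sun Jan 11 2026.
Next: February 2026 → Wed Feb 11 2026.
Next: March 2026 → Wed Mar 11 2026.

Wed Mar 11 2026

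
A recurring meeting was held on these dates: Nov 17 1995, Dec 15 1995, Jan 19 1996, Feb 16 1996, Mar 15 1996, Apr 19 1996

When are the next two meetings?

Gaps: 28, 35, 28, 28, 35 days — a mix of 28 and 35. Every date is a Friday.
Each is the 3rd Friday of its month.
May 1996 — 3rd Friday is May 17 1996.
June 1996 — 3rd Friday is Jun 21 1996.

May 17 1996, Jun 21 1996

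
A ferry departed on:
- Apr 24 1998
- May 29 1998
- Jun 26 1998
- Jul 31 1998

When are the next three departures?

Every date is a Friday; gaps 35, 28, 35 days.
Each is the last Friday of its month (at least one falls on the 29th or later, ruling out '4th Friday').
Last Friday of August 1998: Aug 28 1998.
September 1998 ends with Friday Sep 25 1998.
Last Friday of October 1998: Oct 30 1998.

Aug 28 1998, Sep 25 1998, Oct 30 1998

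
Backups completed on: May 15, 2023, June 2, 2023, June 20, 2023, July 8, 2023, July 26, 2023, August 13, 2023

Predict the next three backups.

Every event comes 18 days after the last (18, 18, 18, 18, 18).
August 13, 2023 + 18 days = August 31, 2023.
August 31, 2023 + 18 days = September 18, 2023.
September 18, 2023 + 18 days = October 6, 2023.

August 31, 2023; September 18, 2023; October 6, 2023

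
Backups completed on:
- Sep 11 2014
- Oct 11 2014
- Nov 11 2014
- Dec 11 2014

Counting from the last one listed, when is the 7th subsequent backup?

Jul 11 2015

Each date is the 11th; the gaps (30, 31, 30) track the month lengths.
The rule is the 11th of each month.
Next: January 2015 → Jan 11 2015.
Next: February 2015 → Feb 11 2015.
Next: March 2015 → Mar 11 2015.
April 2015: Apr 11 2015.
May 2015: May 11 2015.
Next: June 2015 → Jun 11 2015.
July 2015: Jul 11 2015.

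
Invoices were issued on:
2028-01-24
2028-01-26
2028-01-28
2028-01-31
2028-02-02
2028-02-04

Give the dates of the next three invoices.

The gap pattern 2, 2, 3, 2, 2 repeats every 3 events.
These are the Mondays, Wednesdays and Fridays of each week.
Next Monday: 2028-02-07.
The following Wednesday is 2028-02-09.
The following Friday is 2028-02-11.

2028-02-07, 2028-02-09, 2028-02-11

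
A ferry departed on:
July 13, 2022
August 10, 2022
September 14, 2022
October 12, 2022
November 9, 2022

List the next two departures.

These are Wednesdays at 28- or 35-day spacing (28, 35, 28, 28).
The pattern: 2nd Wednesday of the month.
December 2022 — 2nd Wednesday is December 14, 2022.
2nd Wednesday of January 2023: January 11, 2023.

December 14, 2022; January 11, 2023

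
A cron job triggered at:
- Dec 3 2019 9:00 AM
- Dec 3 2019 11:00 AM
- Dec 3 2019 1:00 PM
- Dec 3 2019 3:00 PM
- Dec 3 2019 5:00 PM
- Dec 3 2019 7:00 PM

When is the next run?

Spacing: 2, 2, 2, 2, 2 h — constant 2 h.
Dec 3 2019 7:00 PM + 2 h = Dec 3 2019 9:00 PM.

Dec 3 2019 9:00 PM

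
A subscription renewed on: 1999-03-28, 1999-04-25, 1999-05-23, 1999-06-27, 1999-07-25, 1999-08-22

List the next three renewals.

1999-09-26, 1999-10-24, 1999-11-28

All dates are Sundays, 28, 28, 35, 28, 28 days apart.
Specifically, the 4th Sunday of each month.
4th Sunday of September 1999: 1999-09-26.
October 1999 — 4th Sunday is 1999-10-24.
November 1999 — 4th Sunday is 1999-11-28.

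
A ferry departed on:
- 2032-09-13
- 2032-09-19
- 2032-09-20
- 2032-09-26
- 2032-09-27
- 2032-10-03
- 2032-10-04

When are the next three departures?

2032-10-10, 2032-10-11, 2032-10-17

The gap pattern 6, 1, 6, 1, 6, 1 repeats every 2 events.
These are the Mondays and Sundays of each week.
The following Sunday is 2032-10-10.
Next Monday: 2032-10-11.
Next Sunday: 2032-10-17.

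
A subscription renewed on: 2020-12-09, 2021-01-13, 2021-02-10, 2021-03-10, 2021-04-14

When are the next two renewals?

2021-05-12, 2021-06-09

Gaps: 35, 28, 28, 35 days — a mix of 28 and 35. Every date is a Wednesday.
Each is the 2nd Wednesday of its month.
2nd Wednesday of May 2021: 2021-05-12.
June 2021 — 2nd Wednesday is 2021-06-09.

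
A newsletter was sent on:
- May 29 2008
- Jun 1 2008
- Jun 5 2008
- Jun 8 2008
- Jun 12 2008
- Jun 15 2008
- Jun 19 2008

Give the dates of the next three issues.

Jun 22 2008, Jun 26 2008, Jun 29 2008

Gaps: 3, 4, 3, 4, 3, 4 days — not constant, but cyclic with period 2.
The events fall on every Thursday and Sunday.
The following Sunday is Jun 22 2008.
The following Thursday is Jun 26 2008.
Next Sunday: Jun 29 2008.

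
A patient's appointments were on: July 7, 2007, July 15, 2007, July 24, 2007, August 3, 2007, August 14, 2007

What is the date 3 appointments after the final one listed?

Gaps: 8, 9, 10, 11 days — each gap is 1 larger than the previous one.
Next gap: 12 days. August 14, 2007 + 12 days = August 26, 2007.
Next gap: 13 days. August 26, 2007 + 13 days = September 8, 2007.
Next gap: 14 days. September 8, 2007 + 14 days = September 22, 2007.

September 22, 2007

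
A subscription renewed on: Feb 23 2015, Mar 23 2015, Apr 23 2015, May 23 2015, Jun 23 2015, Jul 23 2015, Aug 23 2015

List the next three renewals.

The day-of-month is always 23 (28, 31, 30, 31, 30, 31 days between events).
So this recurs on the 23rd of each month.
September 2015: Sep 23 2015.
Next: October 2015 → Oct 23 2015.
Next: November 2015 → Nov 23 2015.

Sep 23 2015, Oct 23 2015, Nov 23 2015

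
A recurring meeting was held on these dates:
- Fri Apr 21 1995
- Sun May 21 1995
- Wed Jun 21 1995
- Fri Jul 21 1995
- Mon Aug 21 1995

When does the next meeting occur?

Thu Sep 21 1995

Gaps: 30, 31, 30, 31 days — not constant. Every event is on the 21st of the month.
Pattern: the 21st of each month.
September 1995: Thu Sep 21 1995.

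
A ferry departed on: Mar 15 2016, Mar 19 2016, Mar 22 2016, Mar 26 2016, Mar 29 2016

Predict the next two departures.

Apr 2 2016, Apr 5 2016

Every event lands on a Tuesday or Saturday (gaps cycle 4, 3, 4, 3).
So the schedule is: every Tuesday and Saturday.
The following Saturday is Apr 2 2016.
The following Tuesday is Apr 5 2016.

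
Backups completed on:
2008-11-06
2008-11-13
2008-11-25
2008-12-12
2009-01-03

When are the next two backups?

2009-01-30, 2009-03-03

Gaps: 7, 12, 17, 22 days — each gap is 5 larger than the previous one.
Next gap: 27 days. 2009-01-03 + 27 days = 2009-01-30.
Next gap: 32 days. 2009-01-30 + 32 days = 2009-03-03.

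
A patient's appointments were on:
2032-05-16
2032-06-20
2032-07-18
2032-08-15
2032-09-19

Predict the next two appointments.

These are Sundays at 28- or 35-day spacing (35, 28, 28, 35).
The pattern: 3rd Sunday of the month.
October 2032 — 3rd Sunday is 2032-10-17.
3rd Sunday of November 2032: 2032-11-21.

2032-10-17, 2032-11-21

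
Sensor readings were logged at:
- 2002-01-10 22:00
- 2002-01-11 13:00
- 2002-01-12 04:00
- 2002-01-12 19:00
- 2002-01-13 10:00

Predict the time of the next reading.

Gaps: 15, 15, 15, 15 hours — each event is 15 hours after the previous one.
2002-01-13 10:00 + 15 h = 2002-01-14 01:00.

2002-01-14 01:00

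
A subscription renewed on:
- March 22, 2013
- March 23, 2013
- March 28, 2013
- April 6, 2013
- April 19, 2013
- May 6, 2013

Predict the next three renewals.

May 27, 2013; June 21, 2013; July 20, 2013

Intervals are 1, 5, 9, 13, 17 days — an arithmetic progression with common difference 4.
Next gap: 21 days. May 6, 2013 + 21 days = May 27, 2013.
Next gap: 25 days. May 27, 2013 + 25 days = June 21, 2013.
Next gap: 29 days. June 21, 2013 + 29 days = July 20, 2013.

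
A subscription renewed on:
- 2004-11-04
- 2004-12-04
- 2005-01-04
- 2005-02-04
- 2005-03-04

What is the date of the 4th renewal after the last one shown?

Gaps: 30, 31, 31, 28 days — not constant. Every event is on the 4th of the month.
Pattern: the 4th of each month.
April 2005: 2005-04-04.
Next: May 2005 → 2005-05-04.
June 2005: 2005-06-04.
Next: July 2005 → 2005-07-04.

2005-07-04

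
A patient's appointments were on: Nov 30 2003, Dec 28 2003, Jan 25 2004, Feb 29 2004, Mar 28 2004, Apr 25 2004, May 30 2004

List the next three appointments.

Every date is a Sunday; gaps 28, 28, 35, 28, 28, 35 days.
Each is the last Sunday of its month (at least one falls on the 29th or later, ruling out '4th Sunday').
June 2004 ends with Sunday Jun 27 2004.
July 2004 ends with Sunday Jul 25 2004.
Last Sunday of August 2004: Aug 29 2004.

Jun 27 2004, Jul 25 2004, Aug 29 2004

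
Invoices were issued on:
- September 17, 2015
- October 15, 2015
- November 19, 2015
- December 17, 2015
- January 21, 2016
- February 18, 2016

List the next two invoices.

March 17, 2016; April 21, 2016

Gaps: 28, 35, 28, 35, 28 days — a mix of 28 and 35. Every date is a Thursday.
Each is the 3rd Thursday of its month.
3rd Thursday of March 2016: March 17, 2016.
3rd Thursday of April 2016: April 21, 2016.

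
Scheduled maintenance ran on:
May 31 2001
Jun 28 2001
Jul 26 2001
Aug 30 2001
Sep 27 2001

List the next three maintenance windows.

All Thursdays; the gaps (28, 28, 35, 28) vary with month length.
This is the last Thursday of each month.
Last Thursday of October 2001: Oct 25 2001.
November 2001 ends with Thursday Nov 29 2001.
December 2001 ends with Thursday Dec 27 2001.

Oct 25 2001, Nov 29 2001, Dec 27 2001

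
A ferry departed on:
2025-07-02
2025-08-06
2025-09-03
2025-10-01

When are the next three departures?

2025-11-05, 2025-12-03, 2026-01-07

These are Wednesdays at 28- or 35-day spacing (35, 28, 28).
The pattern: 1st Wednesday of the month.
November 2025 — 1st Wednesday is 2025-11-05.
1st Wednesday of December 2025: 2025-12-03.
1st Wednesday of January 2026: 2026-01-07.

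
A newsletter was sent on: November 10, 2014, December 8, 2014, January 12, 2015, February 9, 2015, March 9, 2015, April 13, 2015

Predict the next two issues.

All dates are Mondays, 28, 35, 28, 28, 35 days apart.
Specifically, the 2nd Monday of each month.
May 2015 — 2nd Monday is May 11, 2015.
June 2015 — 2nd Monday is June 8, 2015.

May 11, 2015; June 8, 2015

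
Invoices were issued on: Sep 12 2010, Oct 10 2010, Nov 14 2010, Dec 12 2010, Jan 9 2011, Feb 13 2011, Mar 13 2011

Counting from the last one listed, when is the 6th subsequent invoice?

These are Sundays at 28- or 35-day spacing (28, 35, 28, 28, 35, 28).
The pattern: 2nd Sunday of the month.
2nd Sunday of April 2011: Apr 10 2011.
2nd Sunday of May 2011: May 8 2011.
June 2011 — 2nd Sunday is Jun 12 2011.
2nd Sunday of July 2011: Jul 10 2011.
August 2011 — 2nd Sunday is Aug 14 2011.
September 2011 — 2nd Sunday is Sep 11 2011.

Sep 11 2011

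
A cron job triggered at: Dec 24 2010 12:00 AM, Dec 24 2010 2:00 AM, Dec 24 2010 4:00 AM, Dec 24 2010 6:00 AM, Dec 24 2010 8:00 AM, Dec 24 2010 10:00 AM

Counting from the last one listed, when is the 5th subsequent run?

The interval is a steady 2 hours (2, 2, 2, 2, 2).
Dec 24 2010 10:00 AM + 2 h = Dec 24 2010 12:00 PM.
Dec 24 2010 12:00 PM + 2 h = Dec 24 2010 2:00 PM.
Dec 24 2010 2:00 PM + 2 h = Dec 24 2010 4:00 PM.
Dec 24 2010 4:00 PM + 2 h = Dec 24 2010 6:00 PM.
Dec 24 2010 6:00 PM + 2 h = Dec 24 2010 8:00 PM.

Dec 24 2010 8:00 PM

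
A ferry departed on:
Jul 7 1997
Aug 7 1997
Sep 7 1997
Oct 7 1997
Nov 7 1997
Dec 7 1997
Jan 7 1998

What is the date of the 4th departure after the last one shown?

Gaps: 31, 31, 30, 31, 30, 31 days — not constant. Every event is on the 7th of the month.
Pattern: the 7th of each month.
Next: February 1998 → Feb 7 1998.
March 1998: Mar 7 1998.
April 1998: Apr 7 1998.
May 1998: May 7 1998.

May 7 1998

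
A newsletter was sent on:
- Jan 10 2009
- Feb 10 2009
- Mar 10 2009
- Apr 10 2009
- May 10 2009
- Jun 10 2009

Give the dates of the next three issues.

Jul 10 2009, Aug 10 2009, Sep 10 2009

Gaps: 31, 28, 31, 30, 31 days — not constant. Every event is on the 10th of the month.
Pattern: the 10th of each month.
Next: July 2009 → Jul 10 2009.
Next: August 2009 → Aug 10 2009.
September 2009: Sep 10 2009.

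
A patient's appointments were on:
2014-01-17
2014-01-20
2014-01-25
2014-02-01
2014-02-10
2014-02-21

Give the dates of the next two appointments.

Intervals are 3, 5, 7, 9, 11 days — an arithmetic progression with common difference 2.
Next gap: 13 days. 2014-02-21 + 13 days = 2014-03-06.
Next gap: 15 days. 2014-03-06 + 15 days = 2014-03-21.

2014-03-06, 2014-03-21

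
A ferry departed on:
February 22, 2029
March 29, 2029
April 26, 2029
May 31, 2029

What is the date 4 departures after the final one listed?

September 27, 2029

These are Thursdays with 35, 28, 35-day gaps.
Each is the final Thursday of its month — March 29, 2029 is past the 28th, so '4th Thursday' doesn't fit.
Last Thursday of June 2029: June 28, 2029.
July 2029 ends with Thursday July 26, 2029.
August 2029 ends with Thursday August 30, 2029.
Last Thursday of September 2029: September 27, 2029.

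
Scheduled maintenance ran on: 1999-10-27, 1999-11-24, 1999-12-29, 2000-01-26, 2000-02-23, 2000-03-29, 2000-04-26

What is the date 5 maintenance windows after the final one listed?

Every date is a Wednesday; gaps 28, 35, 28, 28, 35, 28 days.
Each is the last Wednesday of its month (at least one falls on the 29th or later, ruling out '4th Wednesday').
Last Wednesday of May 2000: 2000-05-31.
June 2000 ends with Wednesday 2000-06-28.
July 2000 ends with Wednesday 2000-07-26.
Last Wednesday of August 2000: 2000-08-30.
Last Wednesday of September 2000: 2000-09-27.

2000-09-27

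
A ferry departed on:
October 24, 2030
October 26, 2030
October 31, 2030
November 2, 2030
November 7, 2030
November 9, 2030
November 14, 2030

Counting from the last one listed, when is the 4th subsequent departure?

Every event lands on a Thursday or Saturday (gaps cycle 2, 5, 2, 5, 2, 5).
So the schedule is: every Thursday and Saturday.
Next Saturday: November 16, 2030.
Next Thursday: November 21, 2030.
The following Saturday is November 23, 2030.
Next Thursday: November 28, 2030.

November 28, 2030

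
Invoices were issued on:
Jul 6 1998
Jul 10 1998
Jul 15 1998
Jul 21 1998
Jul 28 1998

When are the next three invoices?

The spacing grows by 1 each time: 4, 5, 6, 7 days.
Next gap: 8 days. Jul 28 1998 + 8 days = Aug 5 1998.
Next gap: 9 days. Aug 5 1998 + 9 days = Aug 14 1998.
Next gap: 10 days. Aug 14 1998 + 10 days = Aug 24 1998.

Aug 5 1998, Aug 14 1998, Aug 24 1998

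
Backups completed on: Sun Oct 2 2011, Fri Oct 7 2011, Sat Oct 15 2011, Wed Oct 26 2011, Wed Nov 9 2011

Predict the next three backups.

Sat Nov 26 2011, Fri Dec 16 2011, Sun Jan 8 2012

Intervals are 5, 8, 11, 14 days — an arithmetic progression with common difference 3.
Next gap: 17 days. Wed Nov 9 2011 + 17 days = Sat Nov 26 2011.
Next gap: 20 days. Sat Nov 26 2011 + 20 days = Fri Dec 16 2011.
Next gap: 23 days. Fri Dec 16 2011 + 23 days = Sun Jan 8 2012.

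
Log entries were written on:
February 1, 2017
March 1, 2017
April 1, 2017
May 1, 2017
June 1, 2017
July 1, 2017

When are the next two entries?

The day-of-month is always 1 (28, 31, 30, 31, 30 days between events).
So this recurs on the 1st of each month.
August 2017: August 1, 2017.
September 2017: September 1, 2017.

August 1, 2017; September 1, 2017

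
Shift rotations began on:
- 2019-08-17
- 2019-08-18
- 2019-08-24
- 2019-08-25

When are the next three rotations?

2019-08-31, 2019-09-01, 2019-09-07

Gaps: 1, 6, 1 days — not constant, but cyclic with period 2.
The events fall on every Saturday and Sunday.
The following Saturday is 2019-08-31.
Next Sunday: 2019-09-01.
Next Saturday: 2019-09-07.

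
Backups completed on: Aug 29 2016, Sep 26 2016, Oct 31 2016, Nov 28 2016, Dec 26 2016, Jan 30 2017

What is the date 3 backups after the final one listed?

Apr 24 2017

These are Mondays with 28, 35, 28, 28, 35-day gaps.
Each is the final Monday of its month — Aug 29 2016 is past the 28th, so '4th Monday' doesn't fit.
Last Monday of February 2017: Feb 27 2017.
Last Monday of March 2017: Mar 27 2017.
April 2017 ends with Monday Apr 24 2017.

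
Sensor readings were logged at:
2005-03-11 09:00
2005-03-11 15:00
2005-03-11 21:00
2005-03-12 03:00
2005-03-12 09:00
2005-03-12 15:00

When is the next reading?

The interval is a steady 6 hours (6, 6, 6, 6, 6).
2005-03-12 15:00 + 6 h = 2005-03-12 21:00.

2005-03-12 21:00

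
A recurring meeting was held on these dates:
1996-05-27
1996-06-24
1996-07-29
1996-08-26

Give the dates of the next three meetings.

All Mondays; the gaps (28, 35, 28) vary with month length.
This is the last Monday of each month.
September 1996 ends with Monday 1996-09-30.
Last Monday of October 1996: 1996-10-28.
Last Monday of November 1996: 1996-11-25.

1996-09-30, 1996-10-28, 1996-11-25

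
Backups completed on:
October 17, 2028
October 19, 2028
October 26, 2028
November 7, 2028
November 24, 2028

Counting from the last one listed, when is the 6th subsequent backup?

June 19, 2029

The spacing grows by 5 each time: 2, 7, 12, 17 days.
Next gap: 22 days. November 24, 2028 + 22 days = December 16, 2028.
Next gap: 27 days. December 16, 2028 + 27 days = January 12, 2029.
Next gap: 32 days. January 12, 2029 + 32 days = February 13, 2029.
Next gap: 37 days. February 13, 2029 + 37 days = March 22, 2029.
Next gap: 42 days. March 22, 2029 + 42 days = May 3, 2029.
Next gap: 47 days. May 3, 2029 + 47 days = June 19, 2029.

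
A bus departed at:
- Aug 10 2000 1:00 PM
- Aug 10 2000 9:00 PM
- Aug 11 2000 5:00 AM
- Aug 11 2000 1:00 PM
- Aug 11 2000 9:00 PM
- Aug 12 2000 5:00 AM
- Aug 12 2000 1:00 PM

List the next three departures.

Spacing: 8, 8, 8, 8, 8, 8 h — constant 8 h.
Aug 12 2000 1:00 PM + 8 h = Aug 12 2000 9:00 PM.
Aug 12 2000 9:00 PM + 8 h = Aug 13 2000 5:00 AM.
Aug 13 2000 5:00 AM + 8 h = Aug 13 2000 1:00 PM.

Aug 12 2000 9:00 PM, Aug 13 2000 5:00 AM, Aug 13 2000 1:00 PM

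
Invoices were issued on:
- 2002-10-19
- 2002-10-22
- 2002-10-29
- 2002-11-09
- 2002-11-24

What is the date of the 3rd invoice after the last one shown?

Gaps: 3, 7, 11, 15 days — each gap is 4 larger than the previous one.
Next gap: 19 days. 2002-11-24 + 19 days = 2002-12-13.
Next gap: 23 days. 2002-12-13 + 23 days = 2003-01-05.
Next gap: 27 days. 2003-01-05 + 27 days = 2003-02-01.

2003-02-01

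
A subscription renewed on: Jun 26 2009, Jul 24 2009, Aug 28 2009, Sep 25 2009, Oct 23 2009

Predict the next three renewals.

Nov 27 2009, Dec 25 2009, Jan 22 2010

Gaps: 28, 35, 28, 28 days — a mix of 28 and 35. Every date is a Friday.
Each is the 4th Friday of its month.
4th Friday of November 2009: Nov 27 2009.
4th Friday of December 2009: Dec 25 2009.
January 2010 — 4th Friday is Jan 22 2010.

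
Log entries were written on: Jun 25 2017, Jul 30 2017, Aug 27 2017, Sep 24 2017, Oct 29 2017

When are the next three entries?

These are Sundays with 35, 28, 28, 35-day gaps.
Each is the final Sunday of its month — Jul 30 2017 is past the 28th, so '4th Sunday' doesn't fit.
November 2017 ends with Sunday Nov 26 2017.
Last Sunday of December 2017: Dec 31 2017.
January 2018 ends with Sunday Jan 28 2018.

Nov 26 2017, Dec 31 2017, Jan 28 2018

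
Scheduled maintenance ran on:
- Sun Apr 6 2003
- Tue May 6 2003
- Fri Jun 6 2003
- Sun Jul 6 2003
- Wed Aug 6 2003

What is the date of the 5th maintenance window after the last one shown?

The day-of-month is always 6 (30, 31, 30, 31 days between events).
So this recurs on the 6th of each month.
September 2003: Sat Sep 6 2003.
Next: October 2003 → Mon Oct 6 2003.
November 2003: Thu Nov 6 2003.
Next: December 2003 → Sat Dec 6 2003.
January 2004: Tue Jan 6 2004.

Tue Jan 6 2004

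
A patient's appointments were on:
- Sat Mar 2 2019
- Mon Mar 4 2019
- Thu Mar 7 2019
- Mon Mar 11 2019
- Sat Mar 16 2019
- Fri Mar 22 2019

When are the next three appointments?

Fri Mar 29 2019, Sat Apr 6 2019, Mon Apr 15 2019

Gaps: 2, 3, 4, 5, 6 days — each gap is 1 larger than the previous one.
Next gap: 7 days. Fri Mar 22 2019 + 7 days = Fri Mar 29 2019.
Next gap: 8 days. Fri Mar 29 2019 + 8 days = Sat Apr 6 2019.
Next gap: 9 days. Sat Apr 6 2019 + 9 days = Mon Apr 15 2019.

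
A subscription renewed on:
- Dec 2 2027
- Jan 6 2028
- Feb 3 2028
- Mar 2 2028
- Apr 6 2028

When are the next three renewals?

May 4 2028, Jun 1 2028, Jul 6 2028

These are Thursdays at 28- or 35-day spacing (35, 28, 28, 35).
The pattern: 1st Thursday of the month.
May 2028 — 1st Thursday is May 4 2028.
1st Thursday of June 2028: Jun 1 2028.
July 2028 — 1st Thursday is Jul 6 2028.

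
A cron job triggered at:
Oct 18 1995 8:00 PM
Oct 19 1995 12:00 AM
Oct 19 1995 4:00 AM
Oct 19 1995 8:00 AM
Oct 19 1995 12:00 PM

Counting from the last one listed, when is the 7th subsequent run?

Oct 20 1995 4:00 PM

Spacing: 4, 4, 4, 4 h — constant 4 h.
Oct 19 1995 12:00 PM + 4 h = Oct 19 1995 4:00 PM.
Oct 19 1995 4:00 PM + 4 h = Oct 19 1995 8:00 PM.
Oct 19 1995 8:00 PM + 4 h = Oct 20 1995 12:00 AM.
Oct 20 1995 12:00 AM + 4 h = Oct 20 1995 4:00 AM.
Oct 20 1995 4:00 AM + 4 h = Oct 20 1995 8:00 AM.
Oct 20 1995 8:00 AM + 4 h = Oct 20 1995 12:00 PM.
Oct 20 1995 12:00 PM + 4 h = Oct 20 1995 4:00 PM.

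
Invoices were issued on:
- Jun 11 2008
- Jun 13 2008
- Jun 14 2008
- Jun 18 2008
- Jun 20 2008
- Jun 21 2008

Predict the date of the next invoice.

Jun 25 2008

Every event lands on a Wednesday or Friday or Saturday (gaps cycle 2, 1, 4, 2, 1).
So the schedule is: every Wednesday, Friday and Saturday.
The following Wednesday is Jun 25 2008.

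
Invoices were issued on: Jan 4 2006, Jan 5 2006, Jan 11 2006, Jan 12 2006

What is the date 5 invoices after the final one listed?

Every event lands on a Wednesday or Thursday (gaps cycle 1, 6, 1).
So the schedule is: every Wednesday and Thursday.
The following Wednesday is Jan 18 2006.
Next Thursday: Jan 19 2006.
Next Wednesday: Jan 25 2006.
Next Thursday: Jan 26 2006.
Next Wednesday: Feb 1 2006.

Feb 1 2006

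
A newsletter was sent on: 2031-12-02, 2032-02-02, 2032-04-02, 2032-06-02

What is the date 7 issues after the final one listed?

2033-08-02

Gaps: 62, 60, 61 days — not constant. Every event is on the 2nd of the month.
Pattern: the 2nd of every 2 months.
August 2032: 2032-08-02.
October 2032: 2032-10-02.
December 2032: 2032-12-02.
Next: February 2033 → 2033-02-02.
April 2033: 2033-04-02.
June 2033: 2033-06-02.
Next: August 2033 → 2033-08-02.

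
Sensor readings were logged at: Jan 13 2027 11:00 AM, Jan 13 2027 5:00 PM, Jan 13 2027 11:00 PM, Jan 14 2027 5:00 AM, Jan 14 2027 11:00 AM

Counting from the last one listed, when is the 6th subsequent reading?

Jan 15 2027 11:00 PM

The interval is a steady 6 hours (6, 6, 6, 6).
Jan 14 2027 11:00 AM + 6 h = Jan 14 2027 5:00 PM.
Jan 14 2027 5:00 PM + 6 h = Jan 14 2027 11:00 PM.
Jan 14 2027 11:00 PM + 6 h = Jan 15 2027 5:00 AM.
Jan 15 2027 5:00 AM + 6 h = Jan 15 2027 11:00 AM.
Jan 15 2027 11:00 AM + 6 h = Jan 15 2027 5:00 PM.
Jan 15 2027 5:00 PM + 6 h = Jan 15 2027 11:00 PM.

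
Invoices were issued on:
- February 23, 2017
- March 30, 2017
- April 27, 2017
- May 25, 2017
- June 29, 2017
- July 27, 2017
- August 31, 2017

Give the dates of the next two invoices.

September 28, 2017; October 26, 2017

All Thursdays; the gaps (35, 28, 28, 35, 28, 35) vary with month length.
This is the last Thursday of each month.
September 2017 ends with Thursday September 28, 2017.
October 2017 ends with Thursday October 26, 2017.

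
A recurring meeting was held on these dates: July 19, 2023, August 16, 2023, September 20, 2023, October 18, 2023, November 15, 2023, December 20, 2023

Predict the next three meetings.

These are Wednesdays at 28- or 35-day spacing (28, 35, 28, 28, 35).
The pattern: 3rd Wednesday of the month.
January 2024 — 3rd Wednesday is January 17, 2024.
3rd Wednesday of February 2024: February 21, 2024.
March 2024 — 3rd Wednesday is March 20, 2024.

January 17, 2024; February 21, 2024; March 20, 2024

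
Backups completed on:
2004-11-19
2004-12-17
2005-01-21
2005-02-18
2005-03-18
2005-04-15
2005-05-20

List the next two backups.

All dates are Fridays, 28, 35, 28, 28, 28, 35 days apart.
Specifically, the 3rd Friday of each month.
3rd Friday of June 2005: 2005-06-17.
July 2005 — 3rd Friday is 2005-07-15.

2005-06-17, 2005-07-15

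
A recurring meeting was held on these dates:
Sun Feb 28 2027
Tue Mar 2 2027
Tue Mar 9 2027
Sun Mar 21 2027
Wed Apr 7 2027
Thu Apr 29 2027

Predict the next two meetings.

Wed May 26 2027, Sun Jun 27 2027

Intervals are 2, 7, 12, 17, 22 days — an arithmetic progression with common difference 5.
Next gap: 27 days. Thu Apr 29 2027 + 27 days = Wed May 26 2027.
Next gap: 32 days. Wed May 26 2027 + 32 days = Sun Jun 27 2027.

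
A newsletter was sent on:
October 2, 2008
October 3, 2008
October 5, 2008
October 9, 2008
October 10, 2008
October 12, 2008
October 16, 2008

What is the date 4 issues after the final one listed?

October 24, 2008

Gaps: 1, 2, 4, 1, 2, 4 days — not constant, but cyclic with period 3.
The events fall on every Thursday, Friday and Sunday.
The following Friday is October 17, 2008.
The following Sunday is October 19, 2008.
The following Thursday is October 23, 2008.
Next Friday: October 24, 2008.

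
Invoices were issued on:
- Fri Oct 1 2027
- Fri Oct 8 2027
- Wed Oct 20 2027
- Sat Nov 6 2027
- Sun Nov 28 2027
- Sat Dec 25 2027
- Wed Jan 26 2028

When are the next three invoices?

Fri Mar 3 2028, Fri Apr 14 2028, Wed May 31 2028

The spacing grows by 5 each time: 7, 12, 17, 22, 27, 32 days.
Next gap: 37 days. Wed Jan 26 2028 + 37 days = Fri Mar 3 2028.
Next gap: 42 days. Fri Mar 3 2028 + 42 days = Fri Apr 14 2028.
Next gap: 47 days. Fri Apr 14 2028 + 47 days = Wed May 31 2028.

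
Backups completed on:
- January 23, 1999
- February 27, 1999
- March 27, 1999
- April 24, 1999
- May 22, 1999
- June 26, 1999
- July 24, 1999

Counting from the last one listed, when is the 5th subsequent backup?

These are Saturdays at 28- or 35-day spacing (35, 28, 28, 28, 35, 28).
The pattern: 4th Saturday of the month.
4th Saturday of August 1999: August 28, 1999.
September 1999 — 4th Saturday is September 25, 1999.
October 1999 — 4th Saturday is October 23, 1999.
4th Saturday of November 1999: November 27, 1999.
December 1999 — 4th Saturday is December 25, 1999.

December 25, 1999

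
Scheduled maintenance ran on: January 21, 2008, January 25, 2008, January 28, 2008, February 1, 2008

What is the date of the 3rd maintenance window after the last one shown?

February 11, 2008

The gap pattern 4, 3, 4 repeats every 2 events.
These are the Mondays and Fridays of each week.
Next Monday: February 4, 2008.
The following Friday is February 8, 2008.
The following Monday is February 11, 2008.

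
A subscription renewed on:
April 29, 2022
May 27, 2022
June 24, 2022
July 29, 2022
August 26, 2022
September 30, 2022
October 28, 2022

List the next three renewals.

Every date is a Friday; gaps 28, 28, 35, 28, 35, 28 days.
Each is the last Friday of its month (at least one falls on the 29th or later, ruling out '4th Friday').
November 2022 ends with Friday November 25, 2022.
December 2022 ends with Friday December 30, 2022.
January 2023 ends with Friday January 27, 2023.

November 25, 2022; December 30, 2022; January 27, 2023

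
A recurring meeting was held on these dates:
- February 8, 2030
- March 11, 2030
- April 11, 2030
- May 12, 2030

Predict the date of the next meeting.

Gaps between consecutive events: 31, 31, 31 days — a constant 31-day interval.
May 12, 2030 + 31 days = June 12, 2030.

June 12, 2030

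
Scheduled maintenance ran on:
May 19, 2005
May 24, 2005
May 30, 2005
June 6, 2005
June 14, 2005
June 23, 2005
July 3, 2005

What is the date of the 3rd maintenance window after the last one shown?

August 8, 2005

Intervals are 5, 6, 7, 8, 9, 10 days — an arithmetic progression with common difference 1.
Next gap: 11 days. July 3, 2005 + 11 days = July 14, 2005.
Next gap: 12 days. July 14, 2005 + 12 days = July 26, 2005.
Next gap: 13 days. July 26, 2005 + 13 days = August 8, 2005.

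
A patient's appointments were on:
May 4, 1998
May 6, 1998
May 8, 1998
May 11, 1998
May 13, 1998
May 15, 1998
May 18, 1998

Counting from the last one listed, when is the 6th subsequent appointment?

June 1, 1998

Gaps: 2, 2, 3, 2, 2, 3 days — not constant, but cyclic with period 3.
The events fall on every Monday, Wednesday and Friday.
Next Wednesday: May 20, 1998.
The following Friday is May 22, 1998.
The following Monday is May 25, 1998.
Next Wednesday: May 27, 1998.
The following Friday is May 29, 1998.
Next Monday: June 1, 1998.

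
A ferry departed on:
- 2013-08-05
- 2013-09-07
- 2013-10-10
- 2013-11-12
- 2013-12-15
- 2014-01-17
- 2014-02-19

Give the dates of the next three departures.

2014-03-24, 2014-04-26, 2014-05-29

The spacing is 33, 33, 33, 33, 33, 33 days — always 33 days.
2014-02-19 + 33 days = 2014-03-24.
2014-03-24 + 33 days = 2014-04-26.
2014-04-26 + 33 days = 2014-05-29.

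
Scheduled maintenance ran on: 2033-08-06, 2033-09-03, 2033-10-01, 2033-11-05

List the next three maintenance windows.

Gaps: 28, 28, 35 days — a mix of 28 and 35. Every date is a Saturday.
Each is the 1st Saturday of its month.
1st Saturday of December 2033: 2033-12-03.
January 2034 — 1st Saturday is 2034-01-07.
1st Saturday of February 2034: 2034-02-04.

2033-12-03, 2034-01-07, 2034-02-04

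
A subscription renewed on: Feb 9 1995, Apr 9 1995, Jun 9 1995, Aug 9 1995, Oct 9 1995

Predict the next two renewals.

Dec 9 1995, Feb 9 1996

The day-of-month is always 9 (59, 61, 61, 61 days between events).
So this recurs on the 9th of every 2 months.
December 1995: Dec 9 1995.
Next: February 1996 → Feb 9 1996.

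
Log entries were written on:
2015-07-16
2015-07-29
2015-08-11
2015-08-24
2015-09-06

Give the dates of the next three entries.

2015-09-19, 2015-10-02, 2015-10-15

Gaps between consecutive events: 13, 13, 13, 13 days — a constant 13-day interval.
2015-09-06 + 13 days = 2015-09-19.
2015-09-19 + 13 days = 2015-10-02.
2015-10-02 + 13 days = 2015-10-15.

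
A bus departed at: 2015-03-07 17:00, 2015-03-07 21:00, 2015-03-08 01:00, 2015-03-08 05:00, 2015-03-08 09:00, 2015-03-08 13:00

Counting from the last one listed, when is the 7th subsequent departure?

The interval is a steady 4 hours (4, 4, 4, 4, 4).
2015-03-08 13:00 + 4 h = 2015-03-08 17:00.
2015-03-08 17:00 + 4 h = 2015-03-08 21:00.
2015-03-08 21:00 + 4 h = 2015-03-09 01:00.
2015-03-09 01:00 + 4 h = 2015-03-09 05:00.
2015-03-09 05:00 + 4 h = 2015-03-09 09:00.
2015-03-09 09:00 + 4 h = 2015-03-09 13:00.
2015-03-09 13:00 + 4 h = 2015-03-09 17:00.

2015-03-09 17:00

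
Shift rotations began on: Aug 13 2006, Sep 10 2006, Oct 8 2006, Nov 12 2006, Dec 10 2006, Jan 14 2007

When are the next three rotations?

All dates are Sundays, 28, 28, 35, 28, 35 days apart.
Specifically, the 2nd Sunday of each month.
February 2007 — 2nd Sunday is Feb 11 2007.
March 2007 — 2nd Sunday is Mar 11 2007.
2nd Sunday of April 2007: Apr 8 2007.

Feb 11 2007, Mar 11 2007, Apr 8 2007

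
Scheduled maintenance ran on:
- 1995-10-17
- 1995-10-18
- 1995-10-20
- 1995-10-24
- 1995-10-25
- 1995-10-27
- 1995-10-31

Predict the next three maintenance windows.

1995-11-01, 1995-11-03, 1995-11-07

Gaps: 1, 2, 4, 1, 2, 4 days — not constant, but cyclic with period 3.
The events fall on every Tuesday, Wednesday and Friday.
The following Wednesday is 1995-11-01.
Next Friday: 1995-11-03.
Next Tuesday: 1995-11-07.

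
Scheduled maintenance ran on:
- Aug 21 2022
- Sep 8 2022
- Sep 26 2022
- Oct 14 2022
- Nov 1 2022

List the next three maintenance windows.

Gaps between consecutive events: 18, 18, 18, 18 days — a constant 18-day interval.
Nov 1 2022 + 18 days = Nov 19 2022.
Nov 19 2022 + 18 days = Dec 7 2022.
Dec 7 2022 + 18 days = Dec 25 2022.

Nov 19 2022, Dec 7 2022, Dec 25 2022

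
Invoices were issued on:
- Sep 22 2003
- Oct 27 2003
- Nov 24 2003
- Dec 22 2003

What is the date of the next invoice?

Jan 26 2004

All dates are Mondays, 35, 28, 28 days apart.
Specifically, the 4th Monday of each month.
4th Monday of January 2004: Jan 26 2004.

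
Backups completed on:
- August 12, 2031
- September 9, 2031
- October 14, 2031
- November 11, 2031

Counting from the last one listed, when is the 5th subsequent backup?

April 13, 2032

All dates are Tuesdays, 28, 35, 28 days apart.
Specifically, the 2nd Tuesday of each month.
2nd Tuesday of December 2031: December 9, 2031.
2nd Tuesday of January 2032: January 13, 2032.
2nd Tuesday of February 2032: February 10, 2032.
2nd Tuesday of March 2032: March 9, 2032.
April 2032 — 2nd Tuesday is April 13, 2032.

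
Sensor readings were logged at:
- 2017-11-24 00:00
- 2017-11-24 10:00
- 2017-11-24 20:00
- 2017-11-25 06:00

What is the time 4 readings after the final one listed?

Spacing: 10, 10, 10 h — constant 10 h.
2017-11-25 06:00 + 10 h = 2017-11-25 16:00.
2017-11-25 16:00 + 10 h = 2017-11-26 02:00.
2017-11-26 02:00 + 10 h = 2017-11-26 12:00.
2017-11-26 12:00 + 10 h = 2017-11-26 22:00.

2017-11-26 22:00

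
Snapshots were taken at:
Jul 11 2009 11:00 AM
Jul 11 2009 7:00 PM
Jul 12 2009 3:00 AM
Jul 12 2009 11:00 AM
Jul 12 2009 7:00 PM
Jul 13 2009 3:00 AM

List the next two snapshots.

Jul 13 2009 11:00 AM, Jul 13 2009 7:00 PM

Gaps: 8, 8, 8, 8, 8 hours — each event is 8 hours after the previous one.
Jul 13 2009 3:00 AM + 8 h = Jul 13 2009 11:00 AM.
Jul 13 2009 11:00 AM + 8 h = Jul 13 2009 7:00 PM.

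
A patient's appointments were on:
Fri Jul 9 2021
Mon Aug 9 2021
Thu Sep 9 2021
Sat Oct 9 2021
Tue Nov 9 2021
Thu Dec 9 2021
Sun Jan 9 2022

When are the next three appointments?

Wed Feb 9 2022, Wed Mar 9 2022, Sat Apr 9 2022

The day-of-month is always 9 (31, 31, 30, 31, 30, 31 days between events).
So this recurs on the 9th of each month.
February 2022: Wed Feb 9 2022.
March 2022: Wed Mar 9 2022.
Next: April 2022 → Sat Apr 9 2022.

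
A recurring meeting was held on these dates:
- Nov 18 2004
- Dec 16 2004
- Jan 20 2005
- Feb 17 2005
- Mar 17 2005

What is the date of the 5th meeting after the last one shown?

Aug 18 2005

All dates are Thursdays, 28, 35, 28, 28 days apart.
Specifically, the 3rd Thursday of each month.
April 2005 — 3rd Thursday is Apr 21 2005.
3rd Thursday of May 2005: May 19 2005.
3rd Thursday of June 2005: Jun 16 2005.
3rd Thursday of July 2005: Jul 21 2005.
3rd Thursday of August 2005: Aug 18 2005.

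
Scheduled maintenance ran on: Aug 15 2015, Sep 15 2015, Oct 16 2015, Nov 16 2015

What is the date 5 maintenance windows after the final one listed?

The spacing is 31, 31, 31 days — always 31 days.
Nov 16 2015 + 31 days = Dec 17 2015.
Dec 17 2015 + 31 days = Jan 17 2016.
Jan 17 2016 + 31 days = Feb 17 2016.
Feb 17 2016 + 31 days = Mar 19 2016.
Mar 19 2016 + 31 days = Apr 19 2016.

Apr 19 2016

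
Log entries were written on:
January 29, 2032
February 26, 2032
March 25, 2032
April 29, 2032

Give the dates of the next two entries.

Every date is a Thursday; gaps 28, 28, 35 days.
Each is the last Thursday of its month (at least one falls on the 29th or later, ruling out '4th Thursday').
Last Thursday of May 2032: May 27, 2032.
Last Thursday of June 2032: June 24, 2032.

May 27, 2032; June 24, 2032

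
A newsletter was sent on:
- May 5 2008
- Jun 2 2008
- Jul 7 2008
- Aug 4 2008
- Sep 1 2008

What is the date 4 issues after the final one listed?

All dates are Mondays, 28, 35, 28, 28 days apart.
Specifically, the 1st Monday of each month.
1st Monday of October 2008: Oct 6 2008.
November 2008 — 1st Monday is Nov 3 2008.
1st Monday of December 2008: Dec 1 2008.
1st Monday of January 2009: Jan 5 2009.

Jan 5 2009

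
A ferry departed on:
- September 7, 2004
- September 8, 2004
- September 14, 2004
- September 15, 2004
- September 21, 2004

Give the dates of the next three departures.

The gap pattern 1, 6, 1, 6 repeats every 2 events.
These are the Tuesdays and Wednesdays of each week.
Next Wednesday: September 22, 2004.
Next Tuesday: September 28, 2004.
The following Wednesday is September 29, 2004.

September 22, 2004; September 28, 2004; September 29, 2004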